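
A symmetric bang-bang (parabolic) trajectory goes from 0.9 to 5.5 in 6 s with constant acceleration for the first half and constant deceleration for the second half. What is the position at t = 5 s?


Symmetric rest-to-rest: each phase covers (pf-p0)/2 in time T/2. 0.5*a*(T/2)^2 = (pf-p0)/2 => a = 4*(pf-p0)/T^2
a = 4*(5.5-0.9)/6^2 = 0.5111
t = 5 is in the deceleration phase (t > T/2).
p = pf - 0.5*a*(T-t)^2 = 5.5 - 0.5*0.5111*1^2
= 5.2444


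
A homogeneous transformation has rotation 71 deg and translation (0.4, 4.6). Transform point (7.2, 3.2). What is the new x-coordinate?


x' = cos(theta)*px - sin(theta)*py + tx
= 0.3256*7.2 - 0.9455*3.2 + 0.4
= -0.2816


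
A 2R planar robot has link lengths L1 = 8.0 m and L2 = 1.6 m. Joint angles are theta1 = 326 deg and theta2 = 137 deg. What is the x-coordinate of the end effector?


Convert angles to radians: theta1 = 5.6898, theta2 = 2.3911
x = L1*cos(theta1) + L2*cos(theta1+theta2)
x = 6.6323 + -0.3599
x = 6.2724


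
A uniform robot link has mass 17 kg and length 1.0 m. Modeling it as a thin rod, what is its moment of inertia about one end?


I = (1/3) * m * L^2
= (1/3) * 17 * 1.0^2
= 0.333333 * 17 * 1.0
= 5.6667 kg*m^2


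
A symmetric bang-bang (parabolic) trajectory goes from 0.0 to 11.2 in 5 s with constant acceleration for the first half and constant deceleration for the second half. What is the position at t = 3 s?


Symmetric rest-to-rest: each phase covers (pf-p0)/2 in time T/2. 0.5*a*(T/2)^2 = (pf-p0)/2 => a = 4*(pf-p0)/T^2
a = 4*(11.2-0.0)/5^2 = 1.792
t = 3 is in the deceleration phase (t > T/2).
p = pf - 0.5*a*(T-t)^2 = 11.2 - 0.5*1.792*2^2
= 7.616


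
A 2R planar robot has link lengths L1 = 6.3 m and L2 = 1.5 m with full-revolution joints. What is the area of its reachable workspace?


r_max = L1 + L2 = 7.8 m
r_min = |L1 - L2| = 4.8 m
Area = pi*(r_max^2 - r_min^2)
= pi*(60.84 - 23.04)
= pi * 37.8
= 118.7522 m^2


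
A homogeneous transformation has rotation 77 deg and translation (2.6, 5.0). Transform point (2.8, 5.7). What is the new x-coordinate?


x' = cos(theta)*px - sin(theta)*py + tx
= 0.225*2.8 - 0.9744*5.7 + 2.6
= -2.324


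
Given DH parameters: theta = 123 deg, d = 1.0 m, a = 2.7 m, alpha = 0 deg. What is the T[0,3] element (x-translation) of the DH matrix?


T[0,3] = a * cos(theta)
= 2.7 * cos(123 deg)
= 2.7 * -0.5446
= -1.4705


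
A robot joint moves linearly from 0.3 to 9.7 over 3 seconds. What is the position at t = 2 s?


s = t/T = 2/3 = 0.6667
p(t) = p0 + (pf-p0)*s
= 0.3 + (9.7 - 0.3) * 0.6667
= 6.5667


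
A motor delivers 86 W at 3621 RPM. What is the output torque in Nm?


omega = 3621 * 2*pi/60 = 379.1902 rad/s
tau = P / omega = 86 / 379.1902
= 0.2268 Nm


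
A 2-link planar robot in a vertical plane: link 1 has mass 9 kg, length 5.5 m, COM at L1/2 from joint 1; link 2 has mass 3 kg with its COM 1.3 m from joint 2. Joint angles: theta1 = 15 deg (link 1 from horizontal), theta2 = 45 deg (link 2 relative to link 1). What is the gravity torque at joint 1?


Horizontal distance from joint 1 to link-1 COM:
  x_c1 = (L1/2)*cos(t1) = 2.75 * 0.9659 = 2.6563 m
Horizontal distance from joint 1 to link-2 COM:
  x_c2 = L1*cos(t1) + Lc2*cos(t1+t2)
       = 5.5*0.9659 + 1.3*0.5 = 5.9626 m
tau1 = m1*g*x_c1 + m2*g*x_c2
     = 9*9.81*2.6563 + 3*9.81*5.9626
     = 234.5244 + 175.4791
     = 410.0035 Nm


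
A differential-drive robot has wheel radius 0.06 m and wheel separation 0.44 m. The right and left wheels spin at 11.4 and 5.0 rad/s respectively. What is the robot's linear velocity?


vR = r*wR = 0.06*11.4 = 0.684 m/s
vL = r*wL = 0.06*5.0 = 0.3 m/s
v = (vR+vL)/2 = 0.492 m/s
omega = (vR-vL)/L = 0.8727 rad/s
linear velocity = 0.492 m/s


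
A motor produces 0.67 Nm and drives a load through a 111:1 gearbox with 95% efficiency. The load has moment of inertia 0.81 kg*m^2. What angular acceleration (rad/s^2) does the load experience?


tau_out = tau_motor * N * eta
= 0.67 * 111 * 0.95 = 70.6515 Nm
alpha = tau_out / I = 70.6515 / 0.81
= 87.2241 rad/s^2


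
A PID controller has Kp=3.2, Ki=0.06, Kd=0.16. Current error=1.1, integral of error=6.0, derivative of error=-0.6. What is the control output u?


u = Kp*e + Ki*int(e) + Kd*de/dt
= 3.2*1.1 + 0.06*6.0 + 0.16*(-0.6)
= 3.52 + 0.36 + -0.096
= 3.784


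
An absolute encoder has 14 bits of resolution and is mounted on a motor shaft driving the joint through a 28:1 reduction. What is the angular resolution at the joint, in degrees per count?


counts = 2^14 = 16384
effective counts at joint = 16384 * 28 = 458752
resolution = 360 / 458752
= 7.8474e-04 deg/count


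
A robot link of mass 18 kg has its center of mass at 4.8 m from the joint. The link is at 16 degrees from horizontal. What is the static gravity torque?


tau = m*g*L*cos(angle)
= 18 * 9.81 * 4.8 * cos(16 deg)
= 18 * 9.81 * 4.8 * 0.9613
= 814.75 Nm


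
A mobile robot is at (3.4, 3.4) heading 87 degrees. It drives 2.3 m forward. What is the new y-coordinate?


y_new = y0 + d*sin(theta)
= 3.4 + 2.3*sin(87)
= 3.4 + 2.2968
= 5.6968


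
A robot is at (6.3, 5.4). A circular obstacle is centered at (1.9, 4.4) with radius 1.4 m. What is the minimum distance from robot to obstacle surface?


center_dist = sqrt((6.3-1.9)^2 + (5.4-4.4)^2)
= sqrt(19.36 + 1.0)
= 4.5122
min_dist = center_dist - radius = 4.5122 - 1.4 = 3.1122 m


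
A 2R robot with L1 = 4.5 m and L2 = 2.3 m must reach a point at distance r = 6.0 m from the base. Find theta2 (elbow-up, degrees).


cos(theta2) = (r^2 - L1^2 - L2^2) / (2*L1*L2)
cos(theta2) = (36.0 - 20.25 - 5.29) / 20.7
cos(theta2) = 0.505314
theta2 = 59.6478 degrees


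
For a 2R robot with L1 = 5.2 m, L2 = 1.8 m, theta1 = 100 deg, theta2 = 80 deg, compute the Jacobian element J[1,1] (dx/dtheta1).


J[1,1] = -L1*sin(t1) - L2*sin(t1+t2)
= -5.2*sin(100) - 1.8*sin(180)
= -5.121


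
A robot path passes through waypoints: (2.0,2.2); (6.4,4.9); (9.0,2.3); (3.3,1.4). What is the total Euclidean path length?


Segment lengths:
  seg1 = sqrt((4.4)^2 + (2.7)^2) = 5.1624
  seg2 = sqrt((2.6)^2 + (-2.6)^2) = 3.677
  seg3 = sqrt((-5.7)^2 + (-0.9)^2) = 5.7706
Total = 14.6099


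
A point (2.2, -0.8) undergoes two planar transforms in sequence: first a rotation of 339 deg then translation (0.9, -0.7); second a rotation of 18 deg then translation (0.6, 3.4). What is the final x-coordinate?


After transform 1:
x1 = cos(339)*2.2 - sin(339)*-0.8 + 0.9 = 2.6672
y1 = sin(339)*2.2 + cos(339)*-0.8 + -0.7 = -2.2353
After transform 2:
x2 = cos(18)*2.6672 - sin(18)*-2.2353 + 0.6
= 3.8274


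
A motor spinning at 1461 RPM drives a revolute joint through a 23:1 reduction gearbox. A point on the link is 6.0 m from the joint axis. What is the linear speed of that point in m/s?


omega_motor = 1461 * 2*pi/60 = 152.9956 rad/s
omega_joint = omega_motor / 23 = 6.652 rad/s
v = omega_joint * r = 6.652 * 6.0
= 39.9119 m/s


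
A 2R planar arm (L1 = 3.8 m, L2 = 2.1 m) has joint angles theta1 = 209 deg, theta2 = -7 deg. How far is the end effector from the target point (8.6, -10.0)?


End effector via forward kinematics:
x = L1*cos(t1) + L2*cos(t1+t2) = -5.2706
y = L1*sin(t1) + L2*sin(t1+t2) = -2.629
Distance to target:
d = sqrt((8.6 - -5.2706)^2 + (-10.0 - -2.629)^2)
= sqrt(192.3947 + 54.3324)
= 15.7075 m


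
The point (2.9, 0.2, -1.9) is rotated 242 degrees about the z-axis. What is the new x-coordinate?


Rotation about z-axis: x' = x*cos(theta) - y*sin(theta)
= 2.9 * -0.4695 - 0.2 * -0.8829
= -1.1849


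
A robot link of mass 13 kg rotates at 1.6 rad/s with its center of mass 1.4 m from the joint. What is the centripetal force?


F = m * omega^2 * r
= 13 * 1.6^2 * 1.4
= 13 * 2.56 * 1.4
= 46.592 N


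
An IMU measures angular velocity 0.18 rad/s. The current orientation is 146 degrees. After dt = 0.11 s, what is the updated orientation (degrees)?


delta_theta = w * dt = 0.18 * 0.11 = 0.0198 rad
= 1.1345 deg
theta_new = 146 + 1.1345 = 147.1345 deg


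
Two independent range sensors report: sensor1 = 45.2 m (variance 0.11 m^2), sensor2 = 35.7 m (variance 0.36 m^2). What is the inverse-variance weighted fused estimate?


w1 = (1/var1) / (1/var1 + 1/var2)
   = 9.0909 / (9.0909 + 2.7778) = 0.766
w2 = 1 - w1 = 0.234
fused = w1*s1 + w2*s2 = 34.6213 + 8.3553
= 42.9766 m


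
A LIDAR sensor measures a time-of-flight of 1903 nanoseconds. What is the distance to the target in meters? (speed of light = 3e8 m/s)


tof = 1903 ns = 1.903e-06 s
dist = c * tof / 2
= 3e8 * 1.903e-06 / 2
= 285.45 m


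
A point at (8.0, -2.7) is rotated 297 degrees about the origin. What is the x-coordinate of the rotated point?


x' = x*cos(theta) - y*sin(theta)
cos(297 deg) = 0.454, sin(297 deg) = -0.891
x' = 8.0 * 0.454 - -2.7 * -0.891
= 3.6319 - 2.4057
= 1.2262


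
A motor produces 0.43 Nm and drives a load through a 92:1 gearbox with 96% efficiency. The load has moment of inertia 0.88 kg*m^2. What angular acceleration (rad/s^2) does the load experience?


tau_out = tau_motor * N * eta
= 0.43 * 92 * 0.96 = 37.9776 Nm
alpha = tau_out / I = 37.9776 / 0.88
= 43.1564 rad/s^2


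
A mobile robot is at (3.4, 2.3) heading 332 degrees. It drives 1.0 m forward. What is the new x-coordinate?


x_new = x0 + d*cos(theta)
= 3.4 + 1.0*cos(332)
= 3.4 + 0.8829
= 4.2829


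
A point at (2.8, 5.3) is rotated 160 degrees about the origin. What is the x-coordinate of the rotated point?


x' = x*cos(theta) - y*sin(theta)
cos(160 deg) = -0.9397, sin(160 deg) = 0.342
x' = 2.8 * -0.9397 - 5.3 * 0.342
= -2.6311 - 1.8127
= -4.4438


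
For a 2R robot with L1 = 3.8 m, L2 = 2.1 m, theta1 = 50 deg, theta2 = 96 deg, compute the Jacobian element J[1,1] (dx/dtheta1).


J[1,1] = -L1*sin(t1) - L2*sin(t1+t2)
= -3.8*sin(50) - 2.1*sin(146)
= -4.0853


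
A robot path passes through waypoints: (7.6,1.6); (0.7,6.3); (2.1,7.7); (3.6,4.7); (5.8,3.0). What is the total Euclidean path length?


Segment lengths:
  seg1 = sqrt((-6.9)^2 + (4.7)^2) = 8.3487
  seg2 = sqrt((1.4)^2 + (1.4)^2) = 1.9799
  seg3 = sqrt((1.5)^2 + (-3.0)^2) = 3.3541
  seg4 = sqrt((2.2)^2 + (-1.7)^2) = 2.7803
Total = 16.4629


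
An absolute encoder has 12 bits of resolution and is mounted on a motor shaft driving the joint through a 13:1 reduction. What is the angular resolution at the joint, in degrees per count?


counts = 2^12 = 4096
effective counts at joint = 4096 * 13 = 53248
resolution = 360 / 53248
= 0.0068 deg/count


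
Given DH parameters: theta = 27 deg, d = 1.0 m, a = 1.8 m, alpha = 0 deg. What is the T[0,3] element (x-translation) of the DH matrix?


T[0,3] = a * cos(theta)
= 1.8 * cos(27 deg)
= 1.8 * 0.891
= 1.6038


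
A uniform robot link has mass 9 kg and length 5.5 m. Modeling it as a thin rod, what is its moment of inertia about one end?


I = (1/3) * m * L^2
= (1/3) * 9 * 5.5^2
= 0.333333 * 9 * 30.25
= 90.75 kg*m^2


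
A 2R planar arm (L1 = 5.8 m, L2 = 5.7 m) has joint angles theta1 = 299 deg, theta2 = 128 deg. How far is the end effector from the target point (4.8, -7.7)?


End effector via forward kinematics:
x = L1*cos(t1) + L2*cos(t1+t2) = 5.0391
y = L1*sin(t1) + L2*sin(t1+t2) = 0.1741
Distance to target:
d = sqrt((4.8 - 5.0391)^2 + (-7.7 - 0.1741)^2)
= sqrt(0.0572 + 62.0012)
= 7.8777 m


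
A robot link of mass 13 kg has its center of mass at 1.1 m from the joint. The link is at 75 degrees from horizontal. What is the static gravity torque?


tau = m*g*L*cos(angle)
= 13 * 9.81 * 1.1 * cos(75 deg)
= 13 * 9.81 * 1.1 * 0.2588
= 36.3079 Nm


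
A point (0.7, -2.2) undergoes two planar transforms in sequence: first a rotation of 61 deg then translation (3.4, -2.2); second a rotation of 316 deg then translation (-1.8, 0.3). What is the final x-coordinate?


After transform 1:
x1 = cos(61)*0.7 - sin(61)*-2.2 + 3.4 = 5.6635
y1 = sin(61)*0.7 + cos(61)*-2.2 + -2.2 = -2.6543
After transform 2:
x2 = cos(316)*5.6635 - sin(316)*-2.6543 + -1.8
= 0.4301


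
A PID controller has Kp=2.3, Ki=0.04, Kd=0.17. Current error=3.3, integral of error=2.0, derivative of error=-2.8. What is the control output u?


u = Kp*e + Ki*int(e) + Kd*de/dt
= 2.3*3.3 + 0.04*2.0 + 0.17*(-2.8)
= 7.59 + 0.08 + -0.476
= 7.194


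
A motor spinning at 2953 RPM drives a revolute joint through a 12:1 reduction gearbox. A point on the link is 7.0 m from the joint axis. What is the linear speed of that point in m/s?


omega_motor = 2953 * 2*pi/60 = 309.2374 rad/s
omega_joint = omega_motor / 12 = 25.7698 rad/s
v = omega_joint * r = 25.7698 * 7.0
= 180.3885 m/s


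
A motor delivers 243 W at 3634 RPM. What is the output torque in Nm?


omega = 3634 * 2*pi/60 = 380.5516 rad/s
tau = P / omega = 243 / 380.5516
= 0.6385 Nm


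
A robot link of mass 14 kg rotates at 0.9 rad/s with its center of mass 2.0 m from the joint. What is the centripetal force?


F = m * omega^2 * r
= 14 * 0.9^2 * 2.0
= 14 * 0.81 * 2.0
= 22.68 N


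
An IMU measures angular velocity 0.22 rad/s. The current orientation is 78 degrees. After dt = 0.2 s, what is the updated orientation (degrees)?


delta_theta = w * dt = 0.22 * 0.2 = 0.044 rad
= 2.521 deg
theta_new = 78 + 2.521 = 80.521 deg


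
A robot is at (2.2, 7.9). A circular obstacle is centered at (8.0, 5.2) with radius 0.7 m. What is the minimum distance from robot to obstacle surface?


center_dist = sqrt((2.2-8.0)^2 + (7.9-5.2)^2)
= sqrt(33.64 + 7.29)
= 6.3977
min_dist = center_dist - radius = 6.3977 - 0.7 = 5.6977 m


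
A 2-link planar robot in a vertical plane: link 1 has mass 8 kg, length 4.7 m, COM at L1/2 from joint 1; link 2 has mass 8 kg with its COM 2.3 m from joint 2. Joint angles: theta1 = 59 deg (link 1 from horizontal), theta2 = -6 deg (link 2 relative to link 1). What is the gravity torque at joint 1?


Horizontal distance from joint 1 to link-1 COM:
  x_c1 = (L1/2)*cos(t1) = 2.35 * 0.515 = 1.2103 m
Horizontal distance from joint 1 to link-2 COM:
  x_c2 = L1*cos(t1) + Lc2*cos(t1+t2)
       = 4.7*0.515 + 2.3*0.6018 = 3.8049 m
tau1 = m1*g*x_c1 + m2*g*x_c2
     = 8*9.81*1.2103 + 8*9.81*3.8049
     = 94.9874 + 298.6049
     = 393.5923 Nm


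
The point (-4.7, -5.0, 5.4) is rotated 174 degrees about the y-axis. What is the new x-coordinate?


Rotation about y-axis: x' = x*cos(theta) + z*sin(theta)
= -4.7 * -0.9945 + 5.4 * 0.1045
= 5.2387


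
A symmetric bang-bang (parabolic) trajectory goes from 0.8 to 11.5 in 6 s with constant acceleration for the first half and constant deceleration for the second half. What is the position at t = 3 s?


Symmetric rest-to-rest: each phase covers (pf-p0)/2 in time T/2. 0.5*a*(T/2)^2 = (pf-p0)/2 => a = 4*(pf-p0)/T^2
a = 4*(11.5-0.8)/6^2 = 1.1889
t = 3 is in the acceleration phase (t <= T/2).
p = p0 + 0.5*a*t^2 = 0.8 + 0.5*1.1889*3^2
= 6.15


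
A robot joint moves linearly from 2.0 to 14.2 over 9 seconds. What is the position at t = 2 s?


s = t/T = 2/9 = 0.2222
p(t) = p0 + (pf-p0)*s
= 2.0 + (14.2 - 2.0) * 0.2222
= 4.7111


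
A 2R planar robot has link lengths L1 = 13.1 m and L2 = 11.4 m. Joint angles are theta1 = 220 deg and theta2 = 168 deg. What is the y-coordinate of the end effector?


Convert angles to radians: theta1 = 3.8397, theta2 = 2.9322
y = L1*sin(theta1) + L2*sin(theta1+theta2)
y = -8.4205 + 5.352
y = -3.0685


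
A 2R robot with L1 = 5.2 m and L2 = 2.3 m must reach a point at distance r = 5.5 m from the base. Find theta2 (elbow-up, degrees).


cos(theta2) = (r^2 - L1^2 - L2^2) / (2*L1*L2)
cos(theta2) = (30.25 - 27.04 - 5.29) / 23.92
cos(theta2) = -0.086957
theta2 = 94.9885 degrees


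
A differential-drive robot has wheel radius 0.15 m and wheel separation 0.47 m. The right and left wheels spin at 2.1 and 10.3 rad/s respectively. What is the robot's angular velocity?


vR = r*wR = 0.15*2.1 = 0.315 m/s
vL = r*wL = 0.15*10.3 = 1.545 m/s
v = (vR+vL)/2 = 0.93 m/s
omega = (vR-vL)/L = -2.617 rad/s
angular velocity = -2.617 rad/s


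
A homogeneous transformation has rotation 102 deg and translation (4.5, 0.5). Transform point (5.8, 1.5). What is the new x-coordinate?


x' = cos(theta)*px - sin(theta)*py + tx
= -0.2079*5.8 - 0.9781*1.5 + 4.5
= 1.8269


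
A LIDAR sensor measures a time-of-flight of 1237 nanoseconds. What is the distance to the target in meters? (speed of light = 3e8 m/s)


tof = 1237 ns = 1.237e-06 s
dist = c * tof / 2
= 3e8 * 1.237e-06 / 2
= 185.55 m


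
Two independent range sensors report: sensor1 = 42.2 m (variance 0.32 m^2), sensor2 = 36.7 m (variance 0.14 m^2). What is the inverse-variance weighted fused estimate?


w1 = (1/var1) / (1/var1 + 1/var2)
   = 3.125 / (3.125 + 7.1429) = 0.3043
w2 = 1 - w1 = 0.6957
fused = w1*s1 + w2*s2 = 12.8435 + 25.5304
= 38.3739 m


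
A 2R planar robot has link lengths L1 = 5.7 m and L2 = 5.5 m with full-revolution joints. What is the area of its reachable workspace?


r_max = L1 + L2 = 11.2 m
r_min = |L1 - L2| = 0.2 m
Area = pi*(r_max^2 - r_min^2)
= pi*(125.44 - 0.04)
= pi * 125.4
= 393.9557 m^2


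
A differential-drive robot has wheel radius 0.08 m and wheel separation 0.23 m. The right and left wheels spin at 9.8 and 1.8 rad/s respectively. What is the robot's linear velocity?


vR = r*wR = 0.08*9.8 = 0.784 m/s
vL = r*wL = 0.08*1.8 = 0.144 m/s
v = (vR+vL)/2 = 0.464 m/s
omega = (vR-vL)/L = 2.7826 rad/s
linear velocity = 0.464 m/s


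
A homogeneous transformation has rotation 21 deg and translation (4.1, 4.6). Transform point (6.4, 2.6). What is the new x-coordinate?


x' = cos(theta)*px - sin(theta)*py + tx
= 0.9336*6.4 - 0.3584*2.6 + 4.1
= 9.1432


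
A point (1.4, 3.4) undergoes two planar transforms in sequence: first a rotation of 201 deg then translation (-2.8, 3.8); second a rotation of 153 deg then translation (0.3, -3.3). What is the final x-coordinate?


After transform 1:
x1 = cos(201)*1.4 - sin(201)*3.4 + -2.8 = -2.8886
y1 = sin(201)*1.4 + cos(201)*3.4 + 3.8 = 0.1241
After transform 2:
x2 = cos(153)*-2.8886 - sin(153)*0.1241 + 0.3
= 2.8174


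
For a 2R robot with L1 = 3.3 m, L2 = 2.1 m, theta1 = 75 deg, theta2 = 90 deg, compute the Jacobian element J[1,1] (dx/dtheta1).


J[1,1] = -L1*sin(t1) - L2*sin(t1+t2)
= -3.3*sin(75) - 2.1*sin(165)
= -3.7311


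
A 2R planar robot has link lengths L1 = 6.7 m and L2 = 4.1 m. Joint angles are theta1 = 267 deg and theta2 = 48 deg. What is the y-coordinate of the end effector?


Convert angles to radians: theta1 = 4.66, theta2 = 0.8378
y = L1*sin(theta1) + L2*sin(theta1+theta2)
y = -6.6908 + -2.8991
y = -9.59


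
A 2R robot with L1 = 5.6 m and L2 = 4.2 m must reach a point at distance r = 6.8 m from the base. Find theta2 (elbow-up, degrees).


cos(theta2) = (r^2 - L1^2 - L2^2) / (2*L1*L2)
cos(theta2) = (46.24 - 31.36 - 17.64) / 47.04
cos(theta2) = -0.058673
theta2 = 93.3637 degrees


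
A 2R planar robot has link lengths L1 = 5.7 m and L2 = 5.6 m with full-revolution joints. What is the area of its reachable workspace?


r_max = L1 + L2 = 11.3 m
r_min = |L1 - L2| = 0.1 m
Area = pi*(r_max^2 - r_min^2)
= pi*(127.69 - 0.01)
= pi * 127.68
= 401.1186 m^2


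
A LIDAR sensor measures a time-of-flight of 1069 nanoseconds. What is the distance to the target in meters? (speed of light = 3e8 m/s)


tof = 1069 ns = 1.069e-06 s
dist = c * tof / 2
= 3e8 * 1.069e-06 / 2
= 160.35 m


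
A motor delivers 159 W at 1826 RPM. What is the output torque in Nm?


omega = 1826 * 2*pi/60 = 191.2183 rad/s
tau = P / omega = 159 / 191.2183
= 0.8315 Nm


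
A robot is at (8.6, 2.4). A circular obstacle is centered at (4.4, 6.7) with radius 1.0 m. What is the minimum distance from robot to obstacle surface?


center_dist = sqrt((8.6-4.4)^2 + (2.4-6.7)^2)
= sqrt(17.64 + 18.49)
= 6.0108
min_dist = center_dist - radius = 6.0108 - 1.0 = 5.0108 m


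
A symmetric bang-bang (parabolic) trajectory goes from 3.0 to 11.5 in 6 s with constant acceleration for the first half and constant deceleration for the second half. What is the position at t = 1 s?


Symmetric rest-to-rest: each phase covers (pf-p0)/2 in time T/2. 0.5*a*(T/2)^2 = (pf-p0)/2 => a = 4*(pf-p0)/T^2
a = 4*(11.5-3.0)/6^2 = 0.9444
t = 1 is in the acceleration phase (t <= T/2).
p = p0 + 0.5*a*t^2 = 3.0 + 0.5*0.9444*1^2
= 3.4722


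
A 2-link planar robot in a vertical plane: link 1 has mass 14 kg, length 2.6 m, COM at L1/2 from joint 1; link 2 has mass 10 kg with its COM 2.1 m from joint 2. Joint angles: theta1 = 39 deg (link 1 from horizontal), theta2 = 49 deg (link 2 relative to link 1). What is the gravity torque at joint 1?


Horizontal distance from joint 1 to link-1 COM:
  x_c1 = (L1/2)*cos(t1) = 1.3 * 0.7771 = 1.0103 m
Horizontal distance from joint 1 to link-2 COM:
  x_c2 = L1*cos(t1) + Lc2*cos(t1+t2)
       = 2.6*0.7771 + 2.1*0.0349 = 2.0939 m
tau1 = m1*g*x_c1 + m2*g*x_c2
     = 14*9.81*1.0103 + 10*9.81*2.0939
     = 138.7532 + 205.4085
     = 344.1617 Nm


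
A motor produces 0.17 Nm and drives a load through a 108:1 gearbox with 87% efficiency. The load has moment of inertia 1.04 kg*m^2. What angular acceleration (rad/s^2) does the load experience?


tau_out = tau_motor * N * eta
= 0.17 * 108 * 0.87 = 15.9732 Nm
alpha = tau_out / I = 15.9732 / 1.04
= 15.3588 rad/s^2


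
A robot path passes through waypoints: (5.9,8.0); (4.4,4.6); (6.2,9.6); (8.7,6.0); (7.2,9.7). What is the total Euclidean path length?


Segment lengths:
  seg1 = sqrt((-1.5)^2 + (-3.4)^2) = 3.7162
  seg2 = sqrt((1.8)^2 + (5.0)^2) = 5.3141
  seg3 = sqrt((2.5)^2 + (-3.6)^2) = 4.3829
  seg4 = sqrt((-1.5)^2 + (3.7)^2) = 3.9925
Total = 17.4057


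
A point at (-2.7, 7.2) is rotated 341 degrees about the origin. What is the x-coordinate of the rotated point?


x' = x*cos(theta) - y*sin(theta)
cos(341 deg) = 0.9455, sin(341 deg) = -0.3256
x' = -2.7 * 0.9455 - 7.2 * -0.3256
= -2.5529 - -2.3441
= -0.2088


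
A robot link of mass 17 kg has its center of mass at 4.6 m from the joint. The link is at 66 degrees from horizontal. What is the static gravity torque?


tau = m*g*L*cos(angle)
= 17 * 9.81 * 4.6 * cos(66 deg)
= 17 * 9.81 * 4.6 * 0.4067
= 312.0248 Nm


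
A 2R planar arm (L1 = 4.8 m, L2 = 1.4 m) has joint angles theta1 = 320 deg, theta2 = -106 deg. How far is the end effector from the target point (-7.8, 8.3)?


End effector via forward kinematics:
x = L1*cos(t1) + L2*cos(t1+t2) = 2.5164
y = L1*sin(t1) + L2*sin(t1+t2) = -3.8683
Distance to target:
d = sqrt((-7.8 - 2.5164)^2 + (8.3 - -3.8683)^2)
= sqrt(106.4273 + 148.0663)
= 15.9529 m


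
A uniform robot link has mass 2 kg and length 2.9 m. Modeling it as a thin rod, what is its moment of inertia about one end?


I = (1/3) * m * L^2
= (1/3) * 2 * 2.9^2
= 0.333333 * 2 * 8.41
= 5.6067 kg*m^2


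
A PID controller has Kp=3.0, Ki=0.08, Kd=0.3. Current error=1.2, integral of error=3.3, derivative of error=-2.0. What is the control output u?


u = Kp*e + Ki*int(e) + Kd*de/dt
= 3.0*1.2 + 0.08*3.3 + 0.3*(-2.0)
= 3.6 + 0.264 + -0.6
= 3.264


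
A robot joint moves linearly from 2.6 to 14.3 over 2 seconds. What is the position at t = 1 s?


s = t/T = 1/2 = 0.5
p(t) = p0 + (pf-p0)*s
= 2.6 + (14.3 - 2.6) * 0.5
= 8.45


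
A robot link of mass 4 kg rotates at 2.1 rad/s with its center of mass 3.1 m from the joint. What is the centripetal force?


F = m * omega^2 * r
= 4 * 2.1^2 * 3.1
= 4 * 4.41 * 3.1
= 54.684 N


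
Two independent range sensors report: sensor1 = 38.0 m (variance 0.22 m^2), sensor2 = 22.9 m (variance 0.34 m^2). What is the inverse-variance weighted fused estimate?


w1 = (1/var1) / (1/var1 + 1/var2)
   = 4.5455 / (4.5455 + 2.9412) = 0.6071
w2 = 1 - w1 = 0.3929
fused = w1*s1 + w2*s2 = 23.0714 + 8.9964
= 32.0679 m


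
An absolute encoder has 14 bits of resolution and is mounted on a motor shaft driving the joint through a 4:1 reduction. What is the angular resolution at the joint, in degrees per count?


counts = 2^14 = 16384
effective counts at joint = 16384 * 4 = 65536
resolution = 360 / 65536
= 0.0055 deg/count


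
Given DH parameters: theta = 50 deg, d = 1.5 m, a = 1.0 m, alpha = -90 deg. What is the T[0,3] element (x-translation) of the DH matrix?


T[0,3] = a * cos(theta)
= 1.0 * cos(50 deg)
= 1.0 * 0.6428
= 0.6428


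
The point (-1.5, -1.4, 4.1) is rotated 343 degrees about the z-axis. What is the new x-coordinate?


Rotation about z-axis: x' = x*cos(theta) - y*sin(theta)
= -1.5 * 0.9563 - -1.4 * -0.2924
= -1.8438


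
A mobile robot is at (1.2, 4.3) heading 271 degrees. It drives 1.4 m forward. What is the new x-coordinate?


x_new = x0 + d*cos(theta)
= 1.2 + 1.4*cos(271)
= 1.2 + 0.0244
= 1.2244


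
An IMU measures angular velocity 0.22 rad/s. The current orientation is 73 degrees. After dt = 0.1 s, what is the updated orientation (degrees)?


delta_theta = w * dt = 0.22 * 0.1 = 0.022 rad
= 1.2605 deg
theta_new = 73 + 1.2605 = 74.2605 deg


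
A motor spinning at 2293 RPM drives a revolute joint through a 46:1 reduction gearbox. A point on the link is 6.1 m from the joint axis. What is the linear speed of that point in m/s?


omega_motor = 2293 * 2*pi/60 = 240.1224 rad/s
omega_joint = omega_motor / 46 = 5.2201 rad/s
v = omega_joint * r = 5.2201 * 6.1
= 31.8423 m/s


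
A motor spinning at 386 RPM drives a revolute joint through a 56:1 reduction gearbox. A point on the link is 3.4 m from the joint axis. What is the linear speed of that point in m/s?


omega_motor = 386 * 2*pi/60 = 40.4218 rad/s
omega_joint = omega_motor / 56 = 0.7218 rad/s
v = omega_joint * r = 0.7218 * 3.4
= 2.4542 m/s


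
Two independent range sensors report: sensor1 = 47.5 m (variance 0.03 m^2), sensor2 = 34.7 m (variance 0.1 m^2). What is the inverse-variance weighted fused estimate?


w1 = (1/var1) / (1/var1 + 1/var2)
   = 33.3333 / (33.3333 + 10.0) = 0.7692
w2 = 1 - w1 = 0.2308
fused = w1*s1 + w2*s2 = 36.5385 + 8.0077
= 44.5462 m


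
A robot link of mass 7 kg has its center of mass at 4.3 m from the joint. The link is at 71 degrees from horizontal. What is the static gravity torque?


tau = m*g*L*cos(angle)
= 7 * 9.81 * 4.3 * cos(71 deg)
= 7 * 9.81 * 4.3 * 0.3256
= 96.1341 Nm


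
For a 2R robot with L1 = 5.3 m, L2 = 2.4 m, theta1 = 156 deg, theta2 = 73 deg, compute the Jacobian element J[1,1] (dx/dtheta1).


J[1,1] = -L1*sin(t1) - L2*sin(t1+t2)
= -5.3*sin(156) - 2.4*sin(229)
= -0.3444


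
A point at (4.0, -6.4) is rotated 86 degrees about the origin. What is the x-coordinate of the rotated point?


x' = x*cos(theta) - y*sin(theta)
cos(86 deg) = 0.0698, sin(86 deg) = 0.9976
x' = 4.0 * 0.0698 - -6.4 * 0.9976
= 0.279 - -6.3844
= 6.6634


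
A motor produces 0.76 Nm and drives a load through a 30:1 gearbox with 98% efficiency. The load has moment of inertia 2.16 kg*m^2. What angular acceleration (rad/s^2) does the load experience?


tau_out = tau_motor * N * eta
= 0.76 * 30 * 0.98 = 22.344 Nm
alpha = tau_out / I = 22.344 / 2.16
= 10.3444 rad/s^2


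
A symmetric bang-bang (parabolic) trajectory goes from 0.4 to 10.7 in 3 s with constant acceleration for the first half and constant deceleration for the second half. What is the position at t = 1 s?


Symmetric rest-to-rest: each phase covers (pf-p0)/2 in time T/2. 0.5*a*(T/2)^2 = (pf-p0)/2 => a = 4*(pf-p0)/T^2
a = 4*(10.7-0.4)/3^2 = 4.5778
t = 1 is in the acceleration phase (t <= T/2).
p = p0 + 0.5*a*t^2 = 0.4 + 0.5*4.5778*1^2
= 2.6889


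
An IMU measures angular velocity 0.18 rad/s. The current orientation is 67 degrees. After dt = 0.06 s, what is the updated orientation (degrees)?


delta_theta = w * dt = 0.18 * 0.06 = 0.0108 rad
= 0.6188 deg
theta_new = 67 + 0.6188 = 67.6188 deg


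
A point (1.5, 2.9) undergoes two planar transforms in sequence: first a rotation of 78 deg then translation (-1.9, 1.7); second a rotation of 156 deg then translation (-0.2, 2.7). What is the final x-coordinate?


After transform 1:
x1 = cos(78)*1.5 - sin(78)*2.9 + -1.9 = -4.4248
y1 = sin(78)*1.5 + cos(78)*2.9 + 1.7 = 3.7702
After transform 2:
x2 = cos(156)*-4.4248 - sin(156)*3.7702 + -0.2
= 2.3088


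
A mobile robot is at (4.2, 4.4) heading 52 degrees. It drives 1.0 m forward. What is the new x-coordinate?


x_new = x0 + d*cos(theta)
= 4.2 + 1.0*cos(52)
= 4.2 + 0.6157
= 4.8157


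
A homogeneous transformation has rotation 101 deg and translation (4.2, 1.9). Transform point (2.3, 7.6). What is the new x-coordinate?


x' = cos(theta)*px - sin(theta)*py + tx
= -0.1908*2.3 - 0.9816*7.6 + 4.2
= -3.6992


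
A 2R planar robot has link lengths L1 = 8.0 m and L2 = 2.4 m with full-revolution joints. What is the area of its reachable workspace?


r_max = L1 + L2 = 10.4 m
r_min = |L1 - L2| = 5.6 m
Area = pi*(r_max^2 - r_min^2)
= pi*(108.16 - 31.36)
= pi * 76.8
= 241.2743 m^2


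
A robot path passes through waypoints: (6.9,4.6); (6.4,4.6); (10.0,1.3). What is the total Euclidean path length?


Segment lengths:
  seg1 = sqrt((-0.5)^2 + (0.0)^2) = 0.5
  seg2 = sqrt((3.6)^2 + (-3.3)^2) = 4.8836
Total = 5.3836


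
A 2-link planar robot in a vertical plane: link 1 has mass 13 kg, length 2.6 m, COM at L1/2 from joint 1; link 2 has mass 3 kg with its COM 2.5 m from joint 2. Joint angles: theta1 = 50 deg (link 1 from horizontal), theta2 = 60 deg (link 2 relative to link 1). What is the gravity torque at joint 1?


Horizontal distance from joint 1 to link-1 COM:
  x_c1 = (L1/2)*cos(t1) = 1.3 * 0.6428 = 0.8356 m
Horizontal distance from joint 1 to link-2 COM:
  x_c2 = L1*cos(t1) + Lc2*cos(t1+t2)
       = 2.6*0.6428 + 2.5*-0.342 = 0.8162 m
tau1 = m1*g*x_c1 + m2*g*x_c2
     = 13*9.81*0.8356 + 3*9.81*0.8162
     = 106.5671 + 24.0207
     = 130.5878 Nm


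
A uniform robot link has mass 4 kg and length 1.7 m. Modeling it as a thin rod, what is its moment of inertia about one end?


I = (1/3) * m * L^2
= (1/3) * 4 * 1.7^2
= 0.333333 * 4 * 2.89
= 3.8533 kg*m^2


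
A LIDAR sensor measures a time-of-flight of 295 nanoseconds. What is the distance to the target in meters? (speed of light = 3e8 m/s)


tof = 295 ns = 2.95e-07 s
dist = c * tof / 2
= 3e8 * 2.95e-07 / 2
= 44.25 m


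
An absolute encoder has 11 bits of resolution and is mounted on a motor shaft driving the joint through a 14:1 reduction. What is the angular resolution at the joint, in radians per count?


counts = 2^11 = 2048
effective counts at joint = 2048 * 14 = 28672
resolution = 2*pi / 28672
= 2.1914e-04 rad/count


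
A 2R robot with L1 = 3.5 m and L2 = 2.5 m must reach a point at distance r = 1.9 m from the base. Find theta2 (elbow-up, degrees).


cos(theta2) = (r^2 - L1^2 - L2^2) / (2*L1*L2)
cos(theta2) = (3.61 - 12.25 - 6.25) / 17.5
cos(theta2) = -0.850857
theta2 = 148.305 degrees


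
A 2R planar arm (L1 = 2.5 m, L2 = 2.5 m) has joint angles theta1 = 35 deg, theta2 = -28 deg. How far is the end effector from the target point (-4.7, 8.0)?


End effector via forward kinematics:
x = L1*cos(t1) + L2*cos(t1+t2) = 4.5292
y = L1*sin(t1) + L2*sin(t1+t2) = 1.7386
Distance to target:
d = sqrt((-4.7 - 4.5292)^2 + (8.0 - 1.7386)^2)
= sqrt(85.179 + 39.2049)
= 11.1528 m


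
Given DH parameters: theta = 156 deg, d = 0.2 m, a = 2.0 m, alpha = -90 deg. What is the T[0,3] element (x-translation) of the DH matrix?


T[0,3] = a * cos(theta)
= 2.0 * cos(156 deg)
= 2.0 * -0.9135
= -1.8271


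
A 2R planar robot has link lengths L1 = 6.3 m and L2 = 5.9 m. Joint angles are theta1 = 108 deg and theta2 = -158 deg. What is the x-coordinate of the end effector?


Convert angles to radians: theta1 = 1.885, theta2 = -2.7576
x = L1*cos(theta1) + L2*cos(theta1+theta2)
x = -1.9468 + 3.7924
x = 1.8456


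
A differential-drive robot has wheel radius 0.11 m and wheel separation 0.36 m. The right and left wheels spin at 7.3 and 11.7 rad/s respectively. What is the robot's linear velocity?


vR = r*wR = 0.11*7.3 = 0.803 m/s
vL = r*wL = 0.11*11.7 = 1.287 m/s
v = (vR+vL)/2 = 1.045 m/s
omega = (vR-vL)/L = -1.3444 rad/s
linear velocity = 1.045 m/s


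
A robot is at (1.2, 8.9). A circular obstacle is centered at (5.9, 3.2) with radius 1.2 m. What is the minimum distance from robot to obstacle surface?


center_dist = sqrt((1.2-5.9)^2 + (8.9-3.2)^2)
= sqrt(22.09 + 32.49)
= 7.3878
min_dist = center_dist - radius = 7.3878 - 1.2 = 6.1878 m


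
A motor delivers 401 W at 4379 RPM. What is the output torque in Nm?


omega = 4379 * 2*pi/60 = 458.5678 rad/s
tau = P / omega = 401 / 458.5678
= 0.8745 Nm


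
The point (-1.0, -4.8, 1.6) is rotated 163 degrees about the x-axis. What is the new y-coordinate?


Rotation about x-axis: y' = y*cos(theta) - z*sin(theta)
= -4.8 * -0.9563 - 1.6 * 0.2924
= 4.1225


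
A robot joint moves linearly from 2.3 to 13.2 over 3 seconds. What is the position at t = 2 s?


s = t/T = 2/3 = 0.6667
p(t) = p0 + (pf-p0)*s
= 2.3 + (13.2 - 2.3) * 0.6667
= 9.5667


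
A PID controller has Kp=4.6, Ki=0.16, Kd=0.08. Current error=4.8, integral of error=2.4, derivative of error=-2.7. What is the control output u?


u = Kp*e + Ki*int(e) + Kd*de/dt
= 4.6*4.8 + 0.16*2.4 + 0.08*(-2.7)
= 22.08 + 0.384 + -0.216
= 22.248


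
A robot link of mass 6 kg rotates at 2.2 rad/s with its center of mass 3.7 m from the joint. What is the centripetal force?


F = m * omega^2 * r
= 6 * 2.2^2 * 3.7
= 6 * 4.84 * 3.7
= 107.448 N


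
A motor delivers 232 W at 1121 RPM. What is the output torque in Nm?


omega = 1121 * 2*pi/60 = 117.3908 rad/s
tau = P / omega = 232 / 117.3908
= 1.9763 Nm


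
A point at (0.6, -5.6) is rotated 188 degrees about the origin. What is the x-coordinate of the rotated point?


x' = x*cos(theta) - y*sin(theta)
cos(188 deg) = -0.9903, sin(188 deg) = -0.1392
x' = 0.6 * -0.9903 - -5.6 * -0.1392
= -0.5942 - 0.7794
= -1.3735


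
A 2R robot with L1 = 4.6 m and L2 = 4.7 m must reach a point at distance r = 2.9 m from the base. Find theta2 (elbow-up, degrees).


cos(theta2) = (r^2 - L1^2 - L2^2) / (2*L1*L2)
cos(theta2) = (8.41 - 21.16 - 22.09) / 43.24
cos(theta2) = -0.805735
theta2 = 143.6813 degrees


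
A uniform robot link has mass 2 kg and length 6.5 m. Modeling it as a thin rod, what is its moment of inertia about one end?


I = (1/3) * m * L^2
= (1/3) * 2 * 6.5^2
= 0.333333 * 2 * 42.25
= 28.1667 kg*m^2


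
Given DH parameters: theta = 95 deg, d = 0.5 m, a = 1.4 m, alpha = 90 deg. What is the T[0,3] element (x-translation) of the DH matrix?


T[0,3] = a * cos(theta)
= 1.4 * cos(95 deg)
= 1.4 * -0.0872
= -0.122


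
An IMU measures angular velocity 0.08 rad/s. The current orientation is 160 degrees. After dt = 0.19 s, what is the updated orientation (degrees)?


delta_theta = w * dt = 0.08 * 0.19 = 0.0152 rad
= 0.8709 deg
theta_new = 160 + 0.8709 = 160.8709 deg


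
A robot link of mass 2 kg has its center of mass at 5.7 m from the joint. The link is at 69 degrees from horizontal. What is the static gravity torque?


tau = m*g*L*cos(angle)
= 2 * 9.81 * 5.7 * cos(69 deg)
= 2 * 9.81 * 5.7 * 0.3584
= 40.0777 Nm


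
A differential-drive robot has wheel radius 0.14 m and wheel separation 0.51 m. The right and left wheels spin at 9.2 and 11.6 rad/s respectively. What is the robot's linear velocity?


vR = r*wR = 0.14*9.2 = 1.288 m/s
vL = r*wL = 0.14*11.6 = 1.624 m/s
v = (vR+vL)/2 = 1.456 m/s
omega = (vR-vL)/L = -0.6588 rad/s
linear velocity = 1.456 m/s


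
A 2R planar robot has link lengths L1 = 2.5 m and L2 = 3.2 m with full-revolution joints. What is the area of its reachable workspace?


r_max = L1 + L2 = 5.7 m
r_min = |L1 - L2| = 0.7 m
Area = pi*(r_max^2 - r_min^2)
= pi*(32.49 - 0.49)
= pi * 32.0
= 100.531 m^2


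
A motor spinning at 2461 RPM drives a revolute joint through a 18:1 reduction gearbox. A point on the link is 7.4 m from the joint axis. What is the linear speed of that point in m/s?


omega_motor = 2461 * 2*pi/60 = 257.7153 rad/s
omega_joint = omega_motor / 18 = 14.3175 rad/s
v = omega_joint * r = 14.3175 * 7.4
= 105.9496 m/s


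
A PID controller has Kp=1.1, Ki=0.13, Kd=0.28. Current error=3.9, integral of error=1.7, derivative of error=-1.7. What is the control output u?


u = Kp*e + Ki*int(e) + Kd*de/dt
= 1.1*3.9 + 0.13*1.7 + 0.28*(-1.7)
= 4.29 + 0.221 + -0.476
= 4.035


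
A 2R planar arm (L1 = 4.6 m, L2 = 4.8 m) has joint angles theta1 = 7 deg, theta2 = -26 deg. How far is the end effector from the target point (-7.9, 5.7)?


End effector via forward kinematics:
x = L1*cos(t1) + L2*cos(t1+t2) = 9.1042
y = L1*sin(t1) + L2*sin(t1+t2) = -1.0021
Distance to target:
d = sqrt((-7.9 - 9.1042)^2 + (5.7 - -1.0021)^2)
= sqrt(289.1429 + 44.9185)
= 18.2773 m


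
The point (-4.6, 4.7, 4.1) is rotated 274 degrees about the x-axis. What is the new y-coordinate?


Rotation about x-axis: y' = y*cos(theta) - z*sin(theta)
= 4.7 * 0.0698 - 4.1 * -0.9976
= 4.4179


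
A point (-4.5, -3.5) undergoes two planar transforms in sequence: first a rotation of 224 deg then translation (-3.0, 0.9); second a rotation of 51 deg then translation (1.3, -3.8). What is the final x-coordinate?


After transform 1:
x1 = cos(224)*-4.5 - sin(224)*-3.5 + -3.0 = -2.1943
y1 = sin(224)*-4.5 + cos(224)*-3.5 + 0.9 = 6.5437
After transform 2:
x2 = cos(51)*-2.1943 - sin(51)*6.5437 + 1.3
= -5.1663


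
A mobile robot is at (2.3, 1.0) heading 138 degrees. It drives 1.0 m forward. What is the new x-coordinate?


x_new = x0 + d*cos(theta)
= 2.3 + 1.0*cos(138)
= 2.3 + -0.7431
= 1.5569


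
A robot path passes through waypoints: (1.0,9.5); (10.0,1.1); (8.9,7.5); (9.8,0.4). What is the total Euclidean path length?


Segment lengths:
  seg1 = sqrt((9.0)^2 + (-8.4)^2) = 12.311
  seg2 = sqrt((-1.1)^2 + (6.4)^2) = 6.4938
  seg3 = sqrt((0.9)^2 + (-7.1)^2) = 7.1568
Total = 25.9616


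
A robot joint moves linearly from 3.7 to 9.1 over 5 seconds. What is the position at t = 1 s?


s = t/T = 1/5 = 0.2
p(t) = p0 + (pf-p0)*s
= 3.7 + (9.1 - 3.7) * 0.2
= 4.78


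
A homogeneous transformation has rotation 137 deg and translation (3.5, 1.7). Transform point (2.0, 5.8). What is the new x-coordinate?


x' = cos(theta)*px - sin(theta)*py + tx
= -0.7314*2.0 - 0.682*5.8 + 3.5
= -1.9183


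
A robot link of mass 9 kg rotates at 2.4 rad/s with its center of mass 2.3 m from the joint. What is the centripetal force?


F = m * omega^2 * r
= 9 * 2.4^2 * 2.3
= 9 * 5.76 * 2.3
= 119.232 N


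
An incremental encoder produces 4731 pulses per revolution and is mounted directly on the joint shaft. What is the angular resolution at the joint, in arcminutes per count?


counts per rev = 4731
resolution = 360*60 / 4731
= 4.5656 arcmin/count


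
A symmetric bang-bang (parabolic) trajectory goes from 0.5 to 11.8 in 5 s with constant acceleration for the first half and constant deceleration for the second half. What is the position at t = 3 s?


Symmetric rest-to-rest: each phase covers (pf-p0)/2 in time T/2. 0.5*a*(T/2)^2 = (pf-p0)/2 => a = 4*(pf-p0)/T^2
a = 4*(11.8-0.5)/5^2 = 1.808
t = 3 is in the deceleration phase (t > T/2).
p = pf - 0.5*a*(T-t)^2 = 11.8 - 0.5*1.808*2^2
= 8.184


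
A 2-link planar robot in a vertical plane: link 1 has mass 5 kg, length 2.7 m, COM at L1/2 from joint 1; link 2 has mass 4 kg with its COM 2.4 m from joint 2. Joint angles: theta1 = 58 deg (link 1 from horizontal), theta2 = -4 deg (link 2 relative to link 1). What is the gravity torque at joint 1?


Horizontal distance from joint 1 to link-1 COM:
  x_c1 = (L1/2)*cos(t1) = 1.35 * 0.5299 = 0.7154 m
Horizontal distance from joint 1 to link-2 COM:
  x_c2 = L1*cos(t1) + Lc2*cos(t1+t2)
       = 2.7*0.5299 + 2.4*0.5878 = 2.8415 m
tau1 = m1*g*x_c1 + m2*g*x_c2
     = 5*9.81*0.7154 + 4*9.81*2.8415
     = 35.0899 + 111.4992
     = 146.5891 Nm


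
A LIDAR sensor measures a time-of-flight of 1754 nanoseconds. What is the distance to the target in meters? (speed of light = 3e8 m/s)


tof = 1754 ns = 1.754e-06 s
dist = c * tof / 2
= 3e8 * 1.754e-06 / 2
= 263.1 m


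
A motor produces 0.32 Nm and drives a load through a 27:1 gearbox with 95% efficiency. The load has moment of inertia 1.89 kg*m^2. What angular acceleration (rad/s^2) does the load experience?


tau_out = tau_motor * N * eta
= 0.32 * 27 * 0.95 = 8.208 Nm
alpha = tau_out / I = 8.208 / 1.89
= 4.3429 rad/s^2
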